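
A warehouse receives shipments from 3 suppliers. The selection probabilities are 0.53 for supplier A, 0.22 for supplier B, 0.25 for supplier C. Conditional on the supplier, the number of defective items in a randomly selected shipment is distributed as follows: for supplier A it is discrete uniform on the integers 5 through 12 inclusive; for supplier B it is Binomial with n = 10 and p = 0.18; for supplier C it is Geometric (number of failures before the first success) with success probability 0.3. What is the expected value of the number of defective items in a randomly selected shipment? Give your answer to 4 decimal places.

Component means — A: 8.5; B: 1.8; C: 2.33333.
E[X] = 0.53·8.5 + 0.22·1.8 + 0.25·2.33333 = 5.48433.

5.4843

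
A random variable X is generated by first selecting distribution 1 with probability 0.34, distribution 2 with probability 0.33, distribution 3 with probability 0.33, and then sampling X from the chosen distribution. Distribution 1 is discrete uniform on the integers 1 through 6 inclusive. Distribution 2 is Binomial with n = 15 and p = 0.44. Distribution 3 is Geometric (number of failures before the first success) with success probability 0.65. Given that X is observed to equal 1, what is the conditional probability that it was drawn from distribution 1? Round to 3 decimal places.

Likelihoods P(X=1 | ·): 1: 0.166667; 2: 0.00196869; 3: 0.2275.
Posterior ∝ prior × likelihood. Numerator for 1: 0.34·0.166667 = 0.0566667.
Normalizing constant: 0.34·0.166667 + 0.33·0.00196869 + 0.33·0.2275 = 0.132391.
P(1 | observation) = 0.0566667 / 0.132391 = 0.428024.

0.428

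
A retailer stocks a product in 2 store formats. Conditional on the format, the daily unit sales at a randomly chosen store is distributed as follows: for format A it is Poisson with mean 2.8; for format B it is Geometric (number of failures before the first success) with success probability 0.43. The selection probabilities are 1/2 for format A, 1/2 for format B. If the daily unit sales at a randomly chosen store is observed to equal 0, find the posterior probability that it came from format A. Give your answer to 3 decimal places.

0.124

Likelihoods P(X=0 | ·): A: 0.0608101; B: 0.43.
Posterior ∝ prior × likelihood. Numerator for A: 0.5·0.0608101 = 0.030405.
Normalizing constant: 0.5·0.0608101 + 0.5·0.43 = 0.245405.
P(A | observation) = 0.030405 / 0.245405 = 0.123897.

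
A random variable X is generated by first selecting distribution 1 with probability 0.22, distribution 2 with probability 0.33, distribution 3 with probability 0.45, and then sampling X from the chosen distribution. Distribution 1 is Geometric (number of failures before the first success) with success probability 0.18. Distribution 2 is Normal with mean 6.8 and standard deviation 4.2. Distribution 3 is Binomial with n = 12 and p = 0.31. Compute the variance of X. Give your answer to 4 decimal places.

14.3877

Per component, 1: μ=4.55556, E[X²]=46.0617; 2: μ=6.8, E[X²]=63.88; 3: μ=3.72, E[X²]=16.4052.
E[X] = 0.22·4.55556 + 0.33·6.8 + 0.45·3.72 = 4.92022.
E[X²] = 0.22·46.0617 + 0.33·63.88 + 0.45·16.4052 = 38.5963.
Var(X) = E[X²] − (E[X])² = 38.5963 − 24.2086 = 14.3877.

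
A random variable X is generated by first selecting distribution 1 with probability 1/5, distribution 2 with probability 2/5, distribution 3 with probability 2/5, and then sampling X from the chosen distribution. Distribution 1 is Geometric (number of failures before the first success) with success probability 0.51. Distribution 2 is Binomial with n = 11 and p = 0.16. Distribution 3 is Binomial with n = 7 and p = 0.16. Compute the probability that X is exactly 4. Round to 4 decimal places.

Conditional on each component, P(X = 4): 1: 0.0294005; 2: 0.0638188; 3: 0.0135952.
By total probability, P(X = 4) = 0.2·0.0294005 + 0.4·0.0638188 + 0.4·0.0135952 = 0.0368457.

0.0368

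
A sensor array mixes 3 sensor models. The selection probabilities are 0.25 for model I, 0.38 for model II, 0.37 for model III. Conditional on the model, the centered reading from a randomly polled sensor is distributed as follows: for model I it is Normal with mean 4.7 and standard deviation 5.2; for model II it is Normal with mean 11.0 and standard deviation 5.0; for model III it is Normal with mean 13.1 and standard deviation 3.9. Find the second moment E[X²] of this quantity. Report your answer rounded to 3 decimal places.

For each component E[X²] = Var + (mean)², giving I: 49.13; II: 146; III: 186.82.
Overall E[X²] = 0.25·49.13 + 0.38·146 + 0.37·186.82 = 136.886.

136.886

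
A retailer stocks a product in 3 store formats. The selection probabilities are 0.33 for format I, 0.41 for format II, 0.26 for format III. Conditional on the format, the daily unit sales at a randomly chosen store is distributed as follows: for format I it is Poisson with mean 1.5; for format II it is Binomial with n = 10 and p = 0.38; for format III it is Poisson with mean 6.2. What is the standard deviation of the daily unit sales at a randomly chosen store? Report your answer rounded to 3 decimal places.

2.510

Per component, I: μ=1.5, E[X²]=3.75; II: μ=3.8, E[X²]=16.796; III: μ=6.2, E[X²]=44.64.
E[X] = 0.33·1.5 + 0.41·3.8 + 0.26·6.2 = 3.665.
E[X²] = 0.33·3.75 + 0.41·16.796 + 0.26·44.64 = 19.7303.
Var(X) = E[X²] − (E[X])² = 19.7303 − 13.4322 = 6.29804.
SD(X) = √6.29804 = 2.50959.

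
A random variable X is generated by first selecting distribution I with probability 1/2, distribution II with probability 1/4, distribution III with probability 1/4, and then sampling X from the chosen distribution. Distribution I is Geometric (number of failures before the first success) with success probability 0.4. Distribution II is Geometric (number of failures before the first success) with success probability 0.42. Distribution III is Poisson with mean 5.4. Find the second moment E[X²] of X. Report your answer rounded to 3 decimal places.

12.939

For each component E[X²] = Var + (mean)², giving I: 6; II: 5.19501; III: 34.56.
Overall E[X²] = 0.5·6 + 0.25·5.19501 + 0.25·34.56 = 12.9388.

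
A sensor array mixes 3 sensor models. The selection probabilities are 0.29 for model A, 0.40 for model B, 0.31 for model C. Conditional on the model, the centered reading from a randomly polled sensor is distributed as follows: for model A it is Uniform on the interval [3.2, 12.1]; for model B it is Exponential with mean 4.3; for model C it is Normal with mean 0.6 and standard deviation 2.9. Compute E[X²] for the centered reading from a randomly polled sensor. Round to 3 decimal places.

36.396

For each component E[X²] = Var + (mean)², giving A: 65.1233; B: 36.98; C: 8.77.
Overall E[X²] = 0.29·65.1233 + 0.4·36.98 + 0.31·8.77 = 36.3965.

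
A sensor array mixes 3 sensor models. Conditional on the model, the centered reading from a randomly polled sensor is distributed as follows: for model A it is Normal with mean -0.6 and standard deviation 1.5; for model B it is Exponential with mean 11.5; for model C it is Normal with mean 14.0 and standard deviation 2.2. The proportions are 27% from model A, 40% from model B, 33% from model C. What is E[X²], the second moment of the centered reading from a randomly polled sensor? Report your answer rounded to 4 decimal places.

172.7819

For each component E[X²] = Var + (mean)², giving A: 2.61; B: 264.5; C: 200.84.
Overall E[X²] = 0.27·2.61 + 0.4·264.5 + 0.33·200.84 = 172.782.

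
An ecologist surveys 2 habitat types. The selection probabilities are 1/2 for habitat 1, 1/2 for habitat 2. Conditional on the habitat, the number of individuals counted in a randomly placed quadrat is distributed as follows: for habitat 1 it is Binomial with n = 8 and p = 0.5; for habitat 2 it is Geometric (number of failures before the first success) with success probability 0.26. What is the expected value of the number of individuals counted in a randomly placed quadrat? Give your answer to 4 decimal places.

3.4231

Component means — 1: 4; 2: 2.84615.
E[X] = 0.5·4 + 0.5·2.84615 = 3.42308.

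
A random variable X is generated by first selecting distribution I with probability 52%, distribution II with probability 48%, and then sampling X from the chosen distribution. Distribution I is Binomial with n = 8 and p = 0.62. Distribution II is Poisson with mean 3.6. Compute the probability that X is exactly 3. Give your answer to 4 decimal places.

Conditional on each component, P(X = 3): I: 0.10575; II: 0.212469.
By total probability, P(X = 3) = 0.52·0.10575 + 0.48·0.212469 = 0.156975.

0.1570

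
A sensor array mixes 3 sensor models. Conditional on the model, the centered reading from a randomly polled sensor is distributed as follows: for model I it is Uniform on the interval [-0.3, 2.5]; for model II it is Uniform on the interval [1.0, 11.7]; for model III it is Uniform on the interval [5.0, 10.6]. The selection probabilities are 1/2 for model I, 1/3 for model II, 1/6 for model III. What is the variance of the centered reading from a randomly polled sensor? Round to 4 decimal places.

Per component, I: μ=1.1, E[X²]=1.86333; II: μ=6.35, E[X²]=49.8633; III: μ=7.8, E[X²]=63.4533.
E[X] = 0.5·1.1 + 0.333333·6.35 + 0.166667·7.8 = 3.96667.
E[X²] = 0.5·1.86333 + 0.333333·49.8633 + 0.166667·63.4533 = 28.1283.
Var(X) = E[X²] − (E[X])² = 28.1283 − 15.7344 = 12.3939.

12.3939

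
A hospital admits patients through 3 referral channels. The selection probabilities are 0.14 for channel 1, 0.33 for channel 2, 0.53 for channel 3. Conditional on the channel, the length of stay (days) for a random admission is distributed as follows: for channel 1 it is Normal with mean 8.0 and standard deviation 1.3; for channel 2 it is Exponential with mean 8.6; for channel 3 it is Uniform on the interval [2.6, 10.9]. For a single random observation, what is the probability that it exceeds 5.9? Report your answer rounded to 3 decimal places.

0.618

Conditional on each channel, P(X > 5.9): 1: 0.946886; 2: 0.503563; 3: 0.60241.
By total probability, P(X > 5.9) = 0.14·0.946886 + 0.33·0.503563 + 0.53·0.60241 = 0.618017.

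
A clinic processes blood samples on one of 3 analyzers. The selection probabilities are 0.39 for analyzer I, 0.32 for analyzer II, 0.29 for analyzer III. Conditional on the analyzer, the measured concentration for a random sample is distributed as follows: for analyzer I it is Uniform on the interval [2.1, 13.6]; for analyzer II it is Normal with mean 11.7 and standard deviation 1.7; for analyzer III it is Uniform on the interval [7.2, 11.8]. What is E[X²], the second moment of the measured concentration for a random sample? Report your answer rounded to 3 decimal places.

99.744

For each component E[X²] = Var + (mean)², giving I: 72.6433; II: 139.78; III: 92.0133.
Overall E[X²] = 0.39·72.6433 + 0.32·139.78 + 0.29·92.0133 = 99.7444.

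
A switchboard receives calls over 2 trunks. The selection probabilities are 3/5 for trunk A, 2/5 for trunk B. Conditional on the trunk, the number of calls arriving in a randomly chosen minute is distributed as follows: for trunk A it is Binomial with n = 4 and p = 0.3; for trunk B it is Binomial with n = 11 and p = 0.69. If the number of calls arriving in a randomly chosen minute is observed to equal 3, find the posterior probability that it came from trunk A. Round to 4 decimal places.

0.9608

Likelihoods P(X=3 | ·): A: 0.0756; B: 0.00462301.
Posterior ∝ prior × likelihood. Numerator for A: 0.6·0.0756 = 0.04536.
Normalizing constant: 0.6·0.0756 + 0.4·0.00462301 = 0.0472092.
P(A | observation) = 0.04536 / 0.0472092 = 0.96083.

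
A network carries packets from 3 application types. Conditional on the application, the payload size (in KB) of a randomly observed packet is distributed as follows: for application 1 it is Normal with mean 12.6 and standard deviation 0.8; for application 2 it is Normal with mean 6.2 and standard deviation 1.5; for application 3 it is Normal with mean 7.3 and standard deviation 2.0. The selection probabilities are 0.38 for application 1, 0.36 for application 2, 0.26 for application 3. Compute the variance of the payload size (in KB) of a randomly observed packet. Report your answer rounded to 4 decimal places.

Per component, 1: μ=12.6, E[X²]=159.4; 2: μ=6.2, E[X²]=40.69; 3: μ=7.3, E[X²]=57.29.
E[X] = 0.38·12.6 + 0.36·6.2 + 0.26·7.3 = 8.918.
E[X²] = 0.38·159.4 + 0.36·40.69 + 0.26·57.29 = 90.1158.
Var(X) = E[X²] − (E[X])² = 90.1158 − 79.5307 = 10.5851.

10.5851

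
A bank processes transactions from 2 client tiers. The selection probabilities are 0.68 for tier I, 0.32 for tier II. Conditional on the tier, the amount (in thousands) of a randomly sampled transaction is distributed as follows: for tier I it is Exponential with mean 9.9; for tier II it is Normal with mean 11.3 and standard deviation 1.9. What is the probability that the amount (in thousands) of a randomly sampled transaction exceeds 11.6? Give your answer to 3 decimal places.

0.351

Conditional on each tier, P(X > 11.6): I: 0.309834; II: 0.43727.
By total probability, P(X > 11.6) = 0.68·0.309834 + 0.32·0.43727 = 0.350614.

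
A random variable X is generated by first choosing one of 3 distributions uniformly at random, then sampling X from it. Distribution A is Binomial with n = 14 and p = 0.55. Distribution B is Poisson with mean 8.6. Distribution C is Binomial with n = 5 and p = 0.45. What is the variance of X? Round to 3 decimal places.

12.305

Per component, A: μ=7.7, E[X²]=62.755; B: μ=8.6, E[X²]=82.56; C: μ=2.25, E[X²]=6.3.
E[X] = 0.333333·7.7 + 0.333333·8.6 + 0.333333·2.25 = 6.18333.
E[X²] = 0.333333·62.755 + 0.333333·82.56 + 0.333333·6.3 = 50.5383.
Var(X) = E[X²] − (E[X])² = 50.5383 − 38.2336 = 12.3047.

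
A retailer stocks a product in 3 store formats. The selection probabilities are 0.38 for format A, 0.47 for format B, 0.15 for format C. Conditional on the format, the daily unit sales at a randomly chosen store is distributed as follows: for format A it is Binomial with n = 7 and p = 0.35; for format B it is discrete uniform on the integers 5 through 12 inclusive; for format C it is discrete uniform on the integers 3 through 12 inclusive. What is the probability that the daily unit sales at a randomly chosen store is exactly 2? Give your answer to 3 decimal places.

0.113

Conditional on each format, P(X = 2): A: 0.298485; B: 0; C: 0.
By total probability, P(X = 2) = 0.38·0.298485 + 0.47·0 + 0.15·0 = 0.113424.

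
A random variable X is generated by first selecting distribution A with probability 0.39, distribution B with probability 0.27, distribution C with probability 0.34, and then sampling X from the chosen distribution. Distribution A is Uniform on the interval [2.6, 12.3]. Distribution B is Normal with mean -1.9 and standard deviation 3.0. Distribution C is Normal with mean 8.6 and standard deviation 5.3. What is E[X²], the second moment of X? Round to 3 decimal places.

For each component E[X²] = Var + (mean)², giving A: 63.3433; B: 12.61; C: 102.05.
Overall E[X²] = 0.39·63.3433 + 0.27·12.61 + 0.34·102.05 = 62.8056.

62.806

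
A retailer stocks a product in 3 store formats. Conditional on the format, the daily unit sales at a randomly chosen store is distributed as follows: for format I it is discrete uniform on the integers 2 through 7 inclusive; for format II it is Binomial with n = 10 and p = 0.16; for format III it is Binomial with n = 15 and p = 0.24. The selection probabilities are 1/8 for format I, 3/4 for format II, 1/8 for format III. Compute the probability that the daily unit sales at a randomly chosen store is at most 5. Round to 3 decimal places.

Conditional on each format, P(X ≤ 5): I: 0.666667; II: 0.998041; III: 0.87276.
By total probability, P(X ≤ 5) = 0.125·0.666667 + 0.75·0.998041 + 0.125·0.87276 = 0.940959.

0.941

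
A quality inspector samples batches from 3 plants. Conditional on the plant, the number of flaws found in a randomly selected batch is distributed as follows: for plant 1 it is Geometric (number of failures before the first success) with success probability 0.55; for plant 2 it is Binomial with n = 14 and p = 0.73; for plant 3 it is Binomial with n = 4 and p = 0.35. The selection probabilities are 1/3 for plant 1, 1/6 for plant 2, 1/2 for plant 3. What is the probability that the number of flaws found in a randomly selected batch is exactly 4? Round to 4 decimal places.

Conditional on each plant, P(X = 4): 1: 0.0225534; 2: 0.000585279; 3: 0.0150062.
By total probability, P(X = 4) = 0.333333·0.0225534 + 0.166667·0.000585279 + 0.5·0.0150062 = 0.0151185.

0.0151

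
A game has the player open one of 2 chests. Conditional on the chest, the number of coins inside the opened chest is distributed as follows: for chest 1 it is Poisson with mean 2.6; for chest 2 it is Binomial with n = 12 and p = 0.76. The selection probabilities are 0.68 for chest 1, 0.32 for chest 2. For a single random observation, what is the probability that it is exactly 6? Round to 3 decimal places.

Conditional on each chest, P(X = 6): 1: 0.0318671; 2: 0.0340268.
By total probability, P(X = 6) = 0.68·0.0318671 + 0.32·0.0340268 = 0.0325582.

0.033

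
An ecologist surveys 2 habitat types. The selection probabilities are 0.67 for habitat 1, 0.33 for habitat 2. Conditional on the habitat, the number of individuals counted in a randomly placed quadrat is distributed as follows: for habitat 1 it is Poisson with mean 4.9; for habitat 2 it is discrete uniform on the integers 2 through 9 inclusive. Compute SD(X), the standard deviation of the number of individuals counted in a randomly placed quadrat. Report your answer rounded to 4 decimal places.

Per component, 1: μ=4.9, E[X²]=28.91; 2: μ=5.5, E[X²]=35.5.
E[X] = 0.67·4.9 + 0.33·5.5 = 5.098.
E[X²] = 0.67·28.91 + 0.33·35.5 = 31.0847.
Var(X) = E[X²] − (E[X])² = 31.0847 − 25.9896 = 5.0951.
SD(X) = √5.0951 = 2.25723.

2.2572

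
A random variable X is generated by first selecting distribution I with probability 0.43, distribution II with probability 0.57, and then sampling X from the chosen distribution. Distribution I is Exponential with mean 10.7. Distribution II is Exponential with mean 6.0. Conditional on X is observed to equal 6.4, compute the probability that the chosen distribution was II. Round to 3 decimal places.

Likelihoods f(6.4 | ·): I: 0.0513868; II: 0.057359.
Posterior ∝ prior × likelihood. Numerator for II: 0.57·0.057359 = 0.0326946.
Normalizing constant: 0.43·0.0513868 + 0.57·0.057359 = 0.0547909.
P(II | observation) = 0.0326946 / 0.0547909 = 0.596716.

0.597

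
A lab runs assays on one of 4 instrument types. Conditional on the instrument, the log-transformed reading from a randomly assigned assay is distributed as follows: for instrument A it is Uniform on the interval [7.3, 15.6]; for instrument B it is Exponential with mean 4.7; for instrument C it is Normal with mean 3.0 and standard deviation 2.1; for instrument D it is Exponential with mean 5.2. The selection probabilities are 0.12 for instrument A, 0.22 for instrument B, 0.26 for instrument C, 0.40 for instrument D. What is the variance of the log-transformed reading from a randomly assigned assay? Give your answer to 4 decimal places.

23.5076

Per component, A: μ=11.45, E[X²]=136.843; B: μ=4.7, E[X²]=44.18; C: μ=3, E[X²]=13.41; D: μ=5.2, E[X²]=54.08.
E[X] = 0.12·11.45 + 0.22·4.7 + 0.26·3 + 0.4·5.2 = 5.268.
E[X²] = 0.12·136.843 + 0.22·44.18 + 0.26·13.41 + 0.4·54.08 = 51.2594.
Var(X) = E[X²] − (E[X])² = 51.2594 − 27.7518 = 23.5076.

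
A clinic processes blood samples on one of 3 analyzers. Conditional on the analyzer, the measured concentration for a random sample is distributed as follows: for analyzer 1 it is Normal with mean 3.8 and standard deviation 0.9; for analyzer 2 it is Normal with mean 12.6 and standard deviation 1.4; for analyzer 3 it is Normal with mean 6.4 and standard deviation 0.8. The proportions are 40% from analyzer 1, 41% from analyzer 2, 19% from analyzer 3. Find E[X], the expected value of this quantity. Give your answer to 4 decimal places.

Component means — 1: 3.8; 2: 12.6; 3: 6.4.
E[X] = 0.4·3.8 + 0.41·12.6 + 0.19·6.4 = 7.902.

7.9020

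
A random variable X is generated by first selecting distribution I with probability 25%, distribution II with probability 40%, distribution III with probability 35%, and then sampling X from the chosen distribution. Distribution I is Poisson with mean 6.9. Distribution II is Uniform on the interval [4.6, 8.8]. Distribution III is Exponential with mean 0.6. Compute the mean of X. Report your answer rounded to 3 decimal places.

Component means — I: 6.9; II: 6.7; III: 0.6.
E[X] = 0.25·6.9 + 0.4·6.7 + 0.35·0.6 = 4.615.

4.615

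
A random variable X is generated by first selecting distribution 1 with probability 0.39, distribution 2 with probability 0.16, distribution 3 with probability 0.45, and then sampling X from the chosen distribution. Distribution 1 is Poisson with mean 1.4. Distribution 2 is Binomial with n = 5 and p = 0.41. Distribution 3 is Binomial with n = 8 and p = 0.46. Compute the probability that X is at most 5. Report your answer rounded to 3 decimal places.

0.955

Conditional on each component, P(X ≤ 5): 1: 0.996799; 2: 1; 3: 0.901812.
By total probability, P(X ≤ 5) = 0.39·0.996799 + 0.16·1 + 0.45·0.901812 = 0.954567.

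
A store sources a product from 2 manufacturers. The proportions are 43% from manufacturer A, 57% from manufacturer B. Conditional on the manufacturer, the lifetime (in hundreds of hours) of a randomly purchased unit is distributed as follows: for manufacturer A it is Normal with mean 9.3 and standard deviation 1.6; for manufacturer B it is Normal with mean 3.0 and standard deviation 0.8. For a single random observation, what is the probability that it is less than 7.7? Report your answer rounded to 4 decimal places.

0.6382

Conditional on each manufacturer, P(X < 7.7): A: 0.158655; B: 1.
By total probability, P(X < 7.7) = 0.43·0.158655 + 0.57·1 = 0.638222.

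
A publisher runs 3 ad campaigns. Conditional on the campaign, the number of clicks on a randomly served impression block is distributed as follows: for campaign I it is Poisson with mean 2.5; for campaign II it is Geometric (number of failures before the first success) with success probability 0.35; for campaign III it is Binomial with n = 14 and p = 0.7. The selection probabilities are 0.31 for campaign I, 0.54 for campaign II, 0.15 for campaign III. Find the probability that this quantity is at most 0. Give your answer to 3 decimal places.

0.214

Conditional on each campaign, P(X ≤ 0): I: 0.082085; II: 0.35; III: 4.78297e-08.
By total probability, P(X ≤ 0) = 0.31·0.082085 + 0.54·0.35 + 0.15·4.78297e-08 = 0.214446.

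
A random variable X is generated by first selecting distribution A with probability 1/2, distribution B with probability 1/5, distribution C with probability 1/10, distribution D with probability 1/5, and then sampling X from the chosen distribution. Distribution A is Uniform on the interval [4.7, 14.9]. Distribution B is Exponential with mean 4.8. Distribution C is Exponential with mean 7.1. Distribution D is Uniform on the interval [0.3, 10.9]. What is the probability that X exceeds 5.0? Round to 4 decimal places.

0.7166

Conditional on each component, P(X > 5.0): A: 0.970588; B: 0.352866; C: 0.494491; D: 0.556604.
By total probability, P(X > 5.0) = 0.5·0.970588 + 0.2·0.352866 + 0.1·0.494491 + 0.2·0.556604 = 0.716637.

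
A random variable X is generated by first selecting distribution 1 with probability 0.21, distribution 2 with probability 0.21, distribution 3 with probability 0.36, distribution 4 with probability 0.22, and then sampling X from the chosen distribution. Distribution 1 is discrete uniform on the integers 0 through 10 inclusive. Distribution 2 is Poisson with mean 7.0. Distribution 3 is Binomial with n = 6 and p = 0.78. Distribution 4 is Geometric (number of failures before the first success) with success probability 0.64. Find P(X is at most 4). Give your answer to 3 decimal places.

Conditional on each component, P(X ≤ 4): 1: 0.454545; 2: 0.172992; 3: 0.393693; 4: 0.993953.
By total probability, P(X ≤ 4) = 0.21·0.454545 + 0.21·0.172992 + 0.36·0.393693 + 0.22·0.993953 = 0.492182.

0.492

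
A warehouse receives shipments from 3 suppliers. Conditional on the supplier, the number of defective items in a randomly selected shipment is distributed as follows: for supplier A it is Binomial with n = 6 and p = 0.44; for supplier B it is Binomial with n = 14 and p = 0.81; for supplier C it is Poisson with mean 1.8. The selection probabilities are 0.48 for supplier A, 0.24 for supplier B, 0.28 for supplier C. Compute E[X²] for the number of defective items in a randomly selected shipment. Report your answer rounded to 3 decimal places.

For each component E[X²] = Var + (mean)², giving A: 8.448; B: 130.75; C: 5.04.
Overall E[X²] = 0.48·8.448 + 0.24·130.75 + 0.28·5.04 = 36.8463.

36.846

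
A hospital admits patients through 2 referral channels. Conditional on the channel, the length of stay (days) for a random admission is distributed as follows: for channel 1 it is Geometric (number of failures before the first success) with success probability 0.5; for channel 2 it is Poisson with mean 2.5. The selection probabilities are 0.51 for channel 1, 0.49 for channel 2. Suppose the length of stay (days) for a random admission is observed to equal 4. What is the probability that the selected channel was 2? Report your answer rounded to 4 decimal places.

Likelihoods P(X=4 | ·): 1: 0.03125; 2: 0.133602.
Posterior ∝ prior × likelihood. Numerator for 2: 0.49·0.133602 = 0.0654649.
Normalizing constant: 0.51·0.03125 + 0.49·0.133602 = 0.0814024.
P(2 | observation) = 0.0654649 / 0.0814024 = 0.804213.

0.8042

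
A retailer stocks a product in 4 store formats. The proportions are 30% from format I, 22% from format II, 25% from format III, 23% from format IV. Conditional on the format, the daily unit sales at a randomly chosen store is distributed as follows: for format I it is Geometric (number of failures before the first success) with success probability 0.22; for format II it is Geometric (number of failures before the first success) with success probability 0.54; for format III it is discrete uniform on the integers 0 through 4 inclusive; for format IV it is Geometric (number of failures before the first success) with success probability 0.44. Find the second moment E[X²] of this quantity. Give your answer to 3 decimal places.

11.650

For each component E[X²] = Var + (mean)², giving I: 28.686; II: 2.30316; III: 6; IV: 4.5124.
Overall E[X²] = 0.3·28.686 + 0.22·2.30316 + 0.25·6 + 0.23·4.5124 = 11.6503.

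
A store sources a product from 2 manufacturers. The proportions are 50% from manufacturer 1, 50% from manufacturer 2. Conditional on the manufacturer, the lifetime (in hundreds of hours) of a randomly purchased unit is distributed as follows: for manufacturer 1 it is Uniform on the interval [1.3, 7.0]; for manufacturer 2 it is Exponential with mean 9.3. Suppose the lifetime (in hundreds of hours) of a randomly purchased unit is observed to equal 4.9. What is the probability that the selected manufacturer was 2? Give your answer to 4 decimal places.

0.2657

Likelihoods f(4.9 | ·): 1: 0.175439; 2: 0.0634885.
Posterior ∝ prior × likelihood. Numerator for 2: 0.5·0.0634885 = 0.0317443.
Normalizing constant: 0.5·0.175439 + 0.5·0.0634885 = 0.119464.
P(2 | observation) = 0.0317443 / 0.119464 = 0.265723.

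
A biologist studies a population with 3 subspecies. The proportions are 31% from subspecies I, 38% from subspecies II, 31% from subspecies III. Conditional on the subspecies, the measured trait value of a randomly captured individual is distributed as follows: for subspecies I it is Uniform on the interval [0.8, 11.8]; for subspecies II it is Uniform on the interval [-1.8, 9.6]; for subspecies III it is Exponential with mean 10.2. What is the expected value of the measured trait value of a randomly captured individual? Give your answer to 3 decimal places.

Component means — I: 6.3; II: 3.9; III: 10.2.
E[X] = 0.31·6.3 + 0.38·3.9 + 0.31·10.2 = 6.597.

6.597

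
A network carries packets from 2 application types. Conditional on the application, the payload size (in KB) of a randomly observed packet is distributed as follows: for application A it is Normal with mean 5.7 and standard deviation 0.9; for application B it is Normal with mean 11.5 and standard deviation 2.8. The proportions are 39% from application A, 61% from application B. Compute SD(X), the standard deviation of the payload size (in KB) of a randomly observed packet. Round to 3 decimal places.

3.620

Per component, A: μ=5.7, E[X²]=33.3; B: μ=11.5, E[X²]=140.09.
E[X] = 0.39·5.7 + 0.61·11.5 = 9.238.
E[X²] = 0.39·33.3 + 0.61·140.09 = 98.4419.
Var(X) = E[X²] − (E[X])² = 98.4419 − 85.3406 = 13.1013.
SD(X) = √13.1013 = 3.61957.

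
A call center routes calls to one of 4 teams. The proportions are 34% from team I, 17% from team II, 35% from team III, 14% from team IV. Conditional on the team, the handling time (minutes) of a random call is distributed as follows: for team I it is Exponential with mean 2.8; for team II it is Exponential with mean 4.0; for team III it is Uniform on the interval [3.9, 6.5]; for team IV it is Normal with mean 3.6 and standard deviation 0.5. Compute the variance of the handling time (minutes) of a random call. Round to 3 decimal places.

Per component, I: μ=2.8, E[X²]=15.68; II: μ=4, E[X²]=32; III: μ=5.2, E[X²]=27.6033; IV: μ=3.6, E[X²]=13.21.
E[X] = 0.34·2.8 + 0.17·4 + 0.35·5.2 + 0.14·3.6 = 3.956.
E[X²] = 0.34·15.68 + 0.17·32 + 0.35·27.6033 + 0.14·13.21 = 22.2818.
Var(X) = E[X²] − (E[X])² = 22.2818 − 15.6499 = 6.63183.

6.632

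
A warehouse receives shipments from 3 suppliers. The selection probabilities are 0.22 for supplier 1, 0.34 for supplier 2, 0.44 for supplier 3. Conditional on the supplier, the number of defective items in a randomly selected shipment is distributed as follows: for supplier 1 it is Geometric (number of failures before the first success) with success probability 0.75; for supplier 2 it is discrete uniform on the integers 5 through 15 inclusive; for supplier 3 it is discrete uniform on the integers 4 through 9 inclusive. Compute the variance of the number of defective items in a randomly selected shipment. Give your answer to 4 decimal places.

Per component, 1: μ=0.333333, E[X²]=0.555556; 2: μ=10, E[X²]=110; 3: μ=6.5, E[X²]=45.1667.
E[X] = 0.22·0.333333 + 0.34·10 + 0.44·6.5 = 6.33333.
E[X²] = 0.22·0.555556 + 0.34·110 + 0.44·45.1667 = 57.3956.
Var(X) = E[X²] − (E[X])² = 57.3956 − 40.1111 = 17.2844.

17.2844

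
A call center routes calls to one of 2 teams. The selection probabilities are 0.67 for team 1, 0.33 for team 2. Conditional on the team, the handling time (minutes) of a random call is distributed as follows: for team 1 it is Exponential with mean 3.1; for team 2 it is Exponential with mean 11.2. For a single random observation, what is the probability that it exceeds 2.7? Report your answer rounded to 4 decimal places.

0.5397

Conditional on each team, P(X > 2.7): 1: 0.418546; 2: 0.785785.
By total probability, P(X > 2.7) = 0.67·0.418546 + 0.33·0.785785 = 0.539735.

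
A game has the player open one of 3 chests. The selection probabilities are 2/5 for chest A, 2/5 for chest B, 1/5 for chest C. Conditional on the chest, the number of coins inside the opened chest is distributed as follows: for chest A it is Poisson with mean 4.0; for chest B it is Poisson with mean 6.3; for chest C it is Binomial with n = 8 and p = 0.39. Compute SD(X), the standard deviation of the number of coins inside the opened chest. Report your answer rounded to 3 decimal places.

Per component, A: μ=4, E[X²]=20; B: μ=6.3, E[X²]=45.99; C: μ=3.12, E[X²]=11.6376.
E[X] = 0.4·4 + 0.4·6.3 + 0.2·3.12 = 4.744.
E[X²] = 0.4·20 + 0.4·45.99 + 0.2·11.6376 = 28.7235.
Var(X) = E[X²] − (E[X])² = 28.7235 − 22.5055 = 6.21798.
SD(X) = √6.21798 = 2.49359.

2.494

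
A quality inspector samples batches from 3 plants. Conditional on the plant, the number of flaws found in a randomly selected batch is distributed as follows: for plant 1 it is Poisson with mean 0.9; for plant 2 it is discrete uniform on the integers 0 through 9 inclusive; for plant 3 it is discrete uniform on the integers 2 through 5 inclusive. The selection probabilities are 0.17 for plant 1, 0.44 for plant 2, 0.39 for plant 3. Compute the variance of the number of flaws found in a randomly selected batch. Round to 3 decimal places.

Per component, 1: μ=0.9, E[X²]=1.71; 2: μ=4.5, E[X²]=28.5; 3: μ=3.5, E[X²]=13.5.
E[X] = 0.17·0.9 + 0.44·4.5 + 0.39·3.5 = 3.498.
E[X²] = 0.17·1.71 + 0.44·28.5 + 0.39·13.5 = 18.0957.
Var(X) = E[X²] − (E[X])² = 18.0957 − 12.236 = 5.8597.

5.860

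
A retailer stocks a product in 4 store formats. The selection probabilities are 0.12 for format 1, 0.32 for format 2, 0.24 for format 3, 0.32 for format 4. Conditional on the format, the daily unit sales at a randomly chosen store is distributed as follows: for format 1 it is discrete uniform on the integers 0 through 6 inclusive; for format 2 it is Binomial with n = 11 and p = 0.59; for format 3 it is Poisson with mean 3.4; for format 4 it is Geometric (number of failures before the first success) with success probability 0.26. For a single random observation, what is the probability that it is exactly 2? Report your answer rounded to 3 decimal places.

Conditional on each format, P(X = 2): 1: 0.142857; 2: 0.00626789; 3: 0.192898; 4: 0.142376.
By total probability, P(X = 2) = 0.12·0.142857 + 0.32·0.00626789 + 0.24·0.192898 + 0.32·0.142376 = 0.111004.

0.111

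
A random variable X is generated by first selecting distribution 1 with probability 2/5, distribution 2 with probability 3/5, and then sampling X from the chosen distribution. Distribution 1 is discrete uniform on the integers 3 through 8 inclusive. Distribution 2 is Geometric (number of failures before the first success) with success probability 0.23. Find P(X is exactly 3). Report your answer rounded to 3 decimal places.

Conditional on each component, P(X = 3): 1: 0.166667; 2: 0.105003.
By total probability, P(X = 3) = 0.4·0.166667 + 0.6·0.105003 = 0.129668.

0.130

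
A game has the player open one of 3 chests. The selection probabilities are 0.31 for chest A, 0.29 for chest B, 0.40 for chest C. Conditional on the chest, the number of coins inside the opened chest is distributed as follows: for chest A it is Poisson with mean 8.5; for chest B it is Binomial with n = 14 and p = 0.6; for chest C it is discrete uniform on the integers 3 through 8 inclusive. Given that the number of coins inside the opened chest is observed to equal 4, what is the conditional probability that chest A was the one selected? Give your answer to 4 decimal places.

0.1627

Likelihoods P(X=4 | ·): A: 0.0442549; B: 0.0136031; C: 0.166667.
Posterior ∝ prior × likelihood. Numerator for A: 0.31·0.0442549 = 0.013719.
Normalizing constant: 0.31·0.0442549 + 0.29·0.0136031 + 0.4·0.166667 = 0.0843306.
P(A | observation) = 0.013719 / 0.0843306 = 0.162681.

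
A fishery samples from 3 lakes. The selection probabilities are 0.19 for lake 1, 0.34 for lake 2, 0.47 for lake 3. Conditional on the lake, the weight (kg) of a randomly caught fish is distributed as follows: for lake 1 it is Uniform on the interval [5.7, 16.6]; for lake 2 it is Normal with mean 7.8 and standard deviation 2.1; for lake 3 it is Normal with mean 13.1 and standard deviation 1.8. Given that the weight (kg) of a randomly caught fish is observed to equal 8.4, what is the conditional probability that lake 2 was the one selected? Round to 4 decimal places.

Likelihoods f(8.4 | ·): 1: 0.0917431; 2: 0.182375; 3: 0.00733076.
Posterior ∝ prior × likelihood. Numerator for 2: 0.34·0.182375 = 0.0620074.
Normalizing constant: 0.19·0.0917431 + 0.34·0.182375 + 0.47·0.00733076 = 0.082884.
P(2 | observation) = 0.0620074 / 0.082884 = 0.748122.

0.7481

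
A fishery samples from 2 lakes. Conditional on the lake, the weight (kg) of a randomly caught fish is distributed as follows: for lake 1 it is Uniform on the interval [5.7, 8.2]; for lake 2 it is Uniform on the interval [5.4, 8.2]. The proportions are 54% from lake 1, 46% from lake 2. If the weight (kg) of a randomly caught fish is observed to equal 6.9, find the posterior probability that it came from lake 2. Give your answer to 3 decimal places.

Likelihoods f(6.9 | ·): 1: 0.4; 2: 0.357143.
Posterior ∝ prior × likelihood. Numerator for 2: 0.46·0.357143 = 0.164286.
Normalizing constant: 0.54·0.4 + 0.46·0.357143 = 0.380286.
P(2 | observation) = 0.164286 / 0.380286 = 0.432006.

0.432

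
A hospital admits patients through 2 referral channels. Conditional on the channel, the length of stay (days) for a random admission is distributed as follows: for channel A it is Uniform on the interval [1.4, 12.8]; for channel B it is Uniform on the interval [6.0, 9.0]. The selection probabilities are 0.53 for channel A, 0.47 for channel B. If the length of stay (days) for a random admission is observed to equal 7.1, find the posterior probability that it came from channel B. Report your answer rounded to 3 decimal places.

0.771

Likelihoods f(7.1 | ·): A: 0.0877193; B: 0.333333.
Posterior ∝ prior × likelihood. Numerator for B: 0.47·0.333333 = 0.156667.
Normalizing constant: 0.53·0.0877193 + 0.47·0.333333 = 0.203158.
P(B | observation) = 0.156667 / 0.203158 = 0.771157.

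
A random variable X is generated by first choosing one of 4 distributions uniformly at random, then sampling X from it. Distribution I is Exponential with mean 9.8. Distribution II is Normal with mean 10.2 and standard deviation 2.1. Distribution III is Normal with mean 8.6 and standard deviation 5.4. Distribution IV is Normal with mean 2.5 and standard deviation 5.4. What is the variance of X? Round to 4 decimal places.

Per component, I: μ=9.8, E[X²]=192.08; II: μ=10.2, E[X²]=108.45; III: μ=8.6, E[X²]=103.12; IV: μ=2.5, E[X²]=35.41.
E[X] = 0.25·9.8 + 0.25·10.2 + 0.25·8.6 + 0.25·2.5 = 7.775.
E[X²] = 0.25·192.08 + 0.25·108.45 + 0.25·103.12 + 0.25·35.41 = 109.765.
Var(X) = E[X²] − (E[X])² = 109.765 − 60.4506 = 49.3144.

49.3144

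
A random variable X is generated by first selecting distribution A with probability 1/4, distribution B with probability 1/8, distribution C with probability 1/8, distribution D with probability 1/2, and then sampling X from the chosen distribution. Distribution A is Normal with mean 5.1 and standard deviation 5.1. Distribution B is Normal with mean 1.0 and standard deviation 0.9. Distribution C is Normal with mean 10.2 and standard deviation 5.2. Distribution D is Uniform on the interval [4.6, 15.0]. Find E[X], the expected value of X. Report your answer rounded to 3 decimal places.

Component means — A: 5.1; B: 1; C: 10.2; D: 9.8.
E[X] = 0.25·5.1 + 0.125·1 + 0.125·10.2 + 0.5·9.8 = 7.575.

7.575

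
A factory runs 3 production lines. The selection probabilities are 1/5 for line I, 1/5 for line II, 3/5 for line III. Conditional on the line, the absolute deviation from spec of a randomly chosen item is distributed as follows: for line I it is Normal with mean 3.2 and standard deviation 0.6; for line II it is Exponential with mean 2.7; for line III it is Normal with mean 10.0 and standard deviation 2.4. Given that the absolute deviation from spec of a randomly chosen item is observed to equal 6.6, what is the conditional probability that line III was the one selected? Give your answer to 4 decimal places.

0.8505

Likelihoods f(6.6 | ·): I: 7.07815e-08; II: 0.0321386; III: 0.0609391.
Posterior ∝ prior × likelihood. Numerator for III: 0.6·0.0609391 = 0.0365635.
Normalizing constant: 0.2·7.07815e-08 + 0.2·0.0321386 + 0.6·0.0609391 = 0.0429912.
P(III | observation) = 0.0365635 / 0.0429912 = 0.850487.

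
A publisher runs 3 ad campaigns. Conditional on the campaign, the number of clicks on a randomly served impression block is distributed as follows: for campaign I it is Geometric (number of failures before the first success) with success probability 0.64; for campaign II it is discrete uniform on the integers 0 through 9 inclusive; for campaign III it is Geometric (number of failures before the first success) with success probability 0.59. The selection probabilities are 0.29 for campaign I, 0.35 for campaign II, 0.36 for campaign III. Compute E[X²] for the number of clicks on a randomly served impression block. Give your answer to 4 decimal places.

10.9195

For each component E[X²] = Var + (mean)², giving I: 1.19531; II: 28.5; III: 1.66073.
Overall E[X²] = 0.29·1.19531 + 0.35·28.5 + 0.36·1.66073 = 10.9195.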